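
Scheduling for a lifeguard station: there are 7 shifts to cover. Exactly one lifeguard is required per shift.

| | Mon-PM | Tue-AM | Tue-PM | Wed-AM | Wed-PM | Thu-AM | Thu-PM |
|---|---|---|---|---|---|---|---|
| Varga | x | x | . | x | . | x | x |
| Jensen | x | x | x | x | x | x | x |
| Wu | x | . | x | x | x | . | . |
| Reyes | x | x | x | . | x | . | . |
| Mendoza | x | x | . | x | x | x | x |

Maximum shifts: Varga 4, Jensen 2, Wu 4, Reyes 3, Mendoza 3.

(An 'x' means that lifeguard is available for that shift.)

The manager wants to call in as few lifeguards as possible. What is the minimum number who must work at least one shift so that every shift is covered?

7 slots to fill and no one can take more than 4, so at least ⌈7/4⌉ = 2 lifeguards are needed.
Varga and Wu alone can cover everything: Mon-PM→Varga, Tue-AM→Varga, Tue-PM→Wu, Wed-AM→Wu, Wed-PM→Wu, Thu-AM→Varga, Thu-PM→Varga.

2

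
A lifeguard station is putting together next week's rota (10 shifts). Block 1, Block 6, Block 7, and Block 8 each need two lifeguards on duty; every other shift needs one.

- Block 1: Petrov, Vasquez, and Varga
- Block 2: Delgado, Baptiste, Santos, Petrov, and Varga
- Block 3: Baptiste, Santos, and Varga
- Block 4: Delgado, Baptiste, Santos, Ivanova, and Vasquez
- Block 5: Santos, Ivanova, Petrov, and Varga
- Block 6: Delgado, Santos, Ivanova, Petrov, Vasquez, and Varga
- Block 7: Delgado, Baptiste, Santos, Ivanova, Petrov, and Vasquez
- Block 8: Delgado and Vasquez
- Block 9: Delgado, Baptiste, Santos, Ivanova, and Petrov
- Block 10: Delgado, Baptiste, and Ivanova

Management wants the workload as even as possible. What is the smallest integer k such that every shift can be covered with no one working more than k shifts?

With 7 lifeguards and 14 worker-slots to fill, someone must work at least ⌈14/7⌉ = 2 shifts, so k ≥ 2.
k = 2 works: Block 1→Petrov+Vasquez, Block 2→Varga, Block 3→Baptiste, Block 4→Baptiste, Block 5→Santos, Block 6→Ivanova+Varga, Block 7→Ivanova+Petrov, Block 8→Delgado+Vasquez, Block 9→Santos, Block 10→Delgado.
Loads: Delgado 2, Baptiste 2, Santos 2, Ivanova 2, Petrov 2, Vasquez 2, Varga 2 — all ≤ 2.

2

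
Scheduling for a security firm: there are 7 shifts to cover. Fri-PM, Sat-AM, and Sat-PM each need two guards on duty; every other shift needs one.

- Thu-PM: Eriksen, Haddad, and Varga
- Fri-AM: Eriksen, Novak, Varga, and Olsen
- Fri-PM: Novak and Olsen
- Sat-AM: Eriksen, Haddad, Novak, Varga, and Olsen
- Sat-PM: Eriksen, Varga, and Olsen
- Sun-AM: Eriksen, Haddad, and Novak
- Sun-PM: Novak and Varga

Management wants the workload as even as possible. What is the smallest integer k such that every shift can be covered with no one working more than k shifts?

2

With 5 guards and 10 worker-slots to fill, someone must work at least ⌈10/5⌉ = 2 shifts, so k ≥ 2.
k = 2 works: Thu-PM→Eriksen, Fri-AM→Varga, Fri-PM→Novak+Olsen, Sat-AM→Haddad+Olsen, Sat-PM→Eriksen+Varga, Sun-AM→Haddad, Sun-PM→Novak.
Loads: Eriksen 2, Haddad 2, Novak 2, Varga 2, Olsen 2 — all ≤ 2.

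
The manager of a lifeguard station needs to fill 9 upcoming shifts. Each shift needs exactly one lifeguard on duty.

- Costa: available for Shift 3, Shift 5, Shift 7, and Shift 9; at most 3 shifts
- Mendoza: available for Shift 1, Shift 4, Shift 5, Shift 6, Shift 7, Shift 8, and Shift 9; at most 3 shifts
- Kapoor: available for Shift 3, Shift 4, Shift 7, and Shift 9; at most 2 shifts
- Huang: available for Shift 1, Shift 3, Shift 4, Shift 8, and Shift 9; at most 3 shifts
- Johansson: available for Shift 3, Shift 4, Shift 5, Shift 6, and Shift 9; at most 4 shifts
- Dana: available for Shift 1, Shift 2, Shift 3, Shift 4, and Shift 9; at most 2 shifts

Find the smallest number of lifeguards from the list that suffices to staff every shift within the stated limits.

3

9 slots to fill and no one can take more than 4, so at least ⌈9/4⌉ = 3 lifeguards are needed.
Mendoza, Johansson, and Dana alone can cover everything: Shift 1→Mendoza, Shift 2→Dana, Shift 3→Johansson, Shift 4→Johansson, Shift 5→Johansson, Shift 6→Johansson, Shift 7→Mendoza, Shift 8→Mendoza, Shift 9→Dana.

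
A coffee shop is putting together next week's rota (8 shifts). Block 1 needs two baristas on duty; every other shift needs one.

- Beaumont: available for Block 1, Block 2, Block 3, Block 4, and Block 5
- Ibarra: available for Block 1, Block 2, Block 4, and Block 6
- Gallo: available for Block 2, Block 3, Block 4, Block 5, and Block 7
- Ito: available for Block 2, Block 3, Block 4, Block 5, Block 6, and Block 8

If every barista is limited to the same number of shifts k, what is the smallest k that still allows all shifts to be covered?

3

With 4 baristas and 9 worker-slots to fill, someone must work at least ⌈9/4⌉ = 3 shifts, so k ≥ 3.
k = 3 works: Block 1→Beaumont+Ibarra, Block 2→Ibarra, Block 3→Beaumont, Block 4→Gallo, Block 5→Beaumont, Block 6→Ibarra, Block 7→Gallo, Block 8→Ito.
Loads: Beaumont 3, Ibarra 3, Gallo 2, Ito 1 — all ≤ 3.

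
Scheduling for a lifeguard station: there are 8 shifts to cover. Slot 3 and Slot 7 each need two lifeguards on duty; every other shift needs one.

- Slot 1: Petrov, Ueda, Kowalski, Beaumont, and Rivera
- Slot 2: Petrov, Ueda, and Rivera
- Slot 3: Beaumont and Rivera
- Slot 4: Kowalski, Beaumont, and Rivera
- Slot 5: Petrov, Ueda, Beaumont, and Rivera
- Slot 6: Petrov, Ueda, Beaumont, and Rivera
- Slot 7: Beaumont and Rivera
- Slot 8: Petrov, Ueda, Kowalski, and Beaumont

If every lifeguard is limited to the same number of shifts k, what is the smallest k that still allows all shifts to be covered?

2

With 5 lifeguards and 10 worker-slots to fill, someone must work at least ⌈10/5⌉ = 2 shifts, so k ≥ 2.
k = 2 works: Slot 1→Kowalski, Slot 2→Petrov, Slot 3→Beaumont+Rivera, Slot 4→Kowalski, Slot 5→Petrov, Slot 6→Ueda, Slot 7→Beaumont+Rivera, Slot 8→Ueda.
Loads: Petrov 2, Ueda 2, Kowalski 2, Beaumont 2, Rivera 2 — all ≤ 2.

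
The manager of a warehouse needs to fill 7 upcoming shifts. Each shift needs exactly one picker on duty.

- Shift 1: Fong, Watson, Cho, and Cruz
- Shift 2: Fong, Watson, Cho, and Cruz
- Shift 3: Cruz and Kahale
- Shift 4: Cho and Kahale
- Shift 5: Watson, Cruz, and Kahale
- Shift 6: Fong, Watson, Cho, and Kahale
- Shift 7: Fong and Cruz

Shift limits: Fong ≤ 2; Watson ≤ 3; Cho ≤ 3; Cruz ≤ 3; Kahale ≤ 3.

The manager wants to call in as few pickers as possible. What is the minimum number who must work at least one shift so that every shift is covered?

3

7 slots to fill and no one can take more than 3, so at least ⌈7/3⌉ = 3 pickers are needed.
Fong, Watson, and Kahale alone can cover everything: Shift 1→Fong, Shift 2→Watson, Shift 3→Kahale, Shift 4→Kahale, Shift 5→Watson, Shift 6→Watson, Shift 7→Fong.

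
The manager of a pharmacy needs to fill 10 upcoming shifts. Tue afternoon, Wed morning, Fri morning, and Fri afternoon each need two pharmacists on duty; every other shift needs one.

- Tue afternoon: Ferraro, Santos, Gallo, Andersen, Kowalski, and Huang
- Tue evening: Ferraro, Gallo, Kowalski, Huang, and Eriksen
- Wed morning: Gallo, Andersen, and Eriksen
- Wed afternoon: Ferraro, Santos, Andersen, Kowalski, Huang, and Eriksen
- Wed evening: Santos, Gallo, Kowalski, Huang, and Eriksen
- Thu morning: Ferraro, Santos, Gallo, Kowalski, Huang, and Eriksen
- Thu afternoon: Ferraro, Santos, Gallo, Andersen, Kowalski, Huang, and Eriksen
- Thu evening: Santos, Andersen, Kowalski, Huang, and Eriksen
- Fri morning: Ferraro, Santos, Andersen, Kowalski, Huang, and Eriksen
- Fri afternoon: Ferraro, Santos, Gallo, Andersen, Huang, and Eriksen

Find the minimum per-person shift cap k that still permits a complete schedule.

With 7 pharmacists and 14 worker-slots to fill, someone must work at least ⌈14/7⌉ = 2 shifts, so k ≥ 2.
k = 2 works: Tue afternoon→Kowalski+Huang, Tue evening→Ferraro, Wed morning→Gallo+Andersen, Wed afternoon→Ferraro, Wed evening→Santos, Thu morning→Gallo, Thu afternoon→Andersen, Thu evening→Santos, Fri morning→Kowalski+Eriksen, Fri afternoon→Huang+Eriksen.
Loads: Ferraro 2, Santos 2, Gallo 2, Andersen 2, Kowalski 2, Huang 2, Eriksen 2 — all ≤ 2.

2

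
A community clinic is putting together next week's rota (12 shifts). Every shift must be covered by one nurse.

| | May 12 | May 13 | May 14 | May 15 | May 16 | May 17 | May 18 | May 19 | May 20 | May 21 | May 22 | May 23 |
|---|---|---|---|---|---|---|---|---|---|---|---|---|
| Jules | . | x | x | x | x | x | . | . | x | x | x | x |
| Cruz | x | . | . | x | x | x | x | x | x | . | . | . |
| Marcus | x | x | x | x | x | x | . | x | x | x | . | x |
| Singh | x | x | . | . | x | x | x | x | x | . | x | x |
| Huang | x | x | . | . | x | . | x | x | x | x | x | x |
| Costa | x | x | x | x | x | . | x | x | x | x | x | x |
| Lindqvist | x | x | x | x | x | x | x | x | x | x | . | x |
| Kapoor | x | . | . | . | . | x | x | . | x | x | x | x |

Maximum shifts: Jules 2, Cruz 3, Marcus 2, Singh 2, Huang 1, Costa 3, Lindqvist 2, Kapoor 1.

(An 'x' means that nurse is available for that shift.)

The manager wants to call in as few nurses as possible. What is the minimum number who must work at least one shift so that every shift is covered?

5

12 slots to fill and no one can take more than 3, so at least ⌈12/3⌉ = 4 nurses are needed.
Any 4 nurses together have capacity at most 3+3+2+2 = 10 < 12 slots, so 4 can never suffice.
Jules, Cruz, Marcus, Singh, and Costa alone can cover everything: May 12→Cruz, May 13→Marcus, May 14→Jules, May 15→Cruz, May 16→Costa, May 17→Marcus, May 18→Cruz, May 19→Singh, May 20→Costa, May 21→Jules, May 22→Singh, May 23→Costa.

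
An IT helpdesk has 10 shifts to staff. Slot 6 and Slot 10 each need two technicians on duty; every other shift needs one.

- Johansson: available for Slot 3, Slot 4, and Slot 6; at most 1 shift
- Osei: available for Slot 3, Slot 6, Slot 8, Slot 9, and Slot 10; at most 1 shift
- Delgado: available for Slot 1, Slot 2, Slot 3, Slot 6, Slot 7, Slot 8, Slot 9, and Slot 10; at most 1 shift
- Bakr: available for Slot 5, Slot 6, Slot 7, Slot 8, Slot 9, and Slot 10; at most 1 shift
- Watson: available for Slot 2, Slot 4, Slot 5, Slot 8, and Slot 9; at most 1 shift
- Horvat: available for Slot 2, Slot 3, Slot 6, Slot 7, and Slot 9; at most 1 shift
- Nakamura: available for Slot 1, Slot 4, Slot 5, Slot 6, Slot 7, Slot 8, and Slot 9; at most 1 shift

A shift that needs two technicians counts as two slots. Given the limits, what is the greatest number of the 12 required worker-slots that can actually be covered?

Total capacity across all technicians is 1+1+1+1+1+1+1 = 7, and 12 slots are needed, so at most 7 can be filled.
An assignment achieving 7: Slot 1→Delgado, Slot 2→Watson, Slot 3→Horvat, Slot 4→Johansson, Slot 5→Bakr, Slot 7→Nakamura, Slot 10→Osei.
Loads: Johansson 1/1, Osei 1/1, Delgado 1/1, Bakr 1/1, Watson 1/1, Horvat 1/1, Nakamura 1/1.

7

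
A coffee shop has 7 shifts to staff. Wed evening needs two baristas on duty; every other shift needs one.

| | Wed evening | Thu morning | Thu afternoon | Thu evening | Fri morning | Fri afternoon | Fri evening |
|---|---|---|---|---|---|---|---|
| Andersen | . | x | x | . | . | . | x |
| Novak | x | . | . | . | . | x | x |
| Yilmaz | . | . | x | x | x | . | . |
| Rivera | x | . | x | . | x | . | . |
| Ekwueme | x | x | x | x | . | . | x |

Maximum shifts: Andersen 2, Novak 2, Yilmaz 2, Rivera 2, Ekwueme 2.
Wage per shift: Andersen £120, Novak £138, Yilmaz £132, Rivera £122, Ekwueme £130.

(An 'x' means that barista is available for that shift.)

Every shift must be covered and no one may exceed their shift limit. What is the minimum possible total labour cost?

£1014

Fri afternoon can only be covered by Novak, so that assignment is forced.
Picking the cheapest available barista for each shift independently would cost £1002, but that ignores the shift limits.
An optimal schedule: Wed evening→Rivera+Ekwueme, Thu morning→Andersen, Thu afternoon→Yilmaz, Thu evening→Ekwueme, Fri morning→Rivera, Fri afternoon→Novak, Fri evening→Andersen.
Total: 122 + 130 + 120 + 132 + 130 + 122 + 138 + 120 = £1014.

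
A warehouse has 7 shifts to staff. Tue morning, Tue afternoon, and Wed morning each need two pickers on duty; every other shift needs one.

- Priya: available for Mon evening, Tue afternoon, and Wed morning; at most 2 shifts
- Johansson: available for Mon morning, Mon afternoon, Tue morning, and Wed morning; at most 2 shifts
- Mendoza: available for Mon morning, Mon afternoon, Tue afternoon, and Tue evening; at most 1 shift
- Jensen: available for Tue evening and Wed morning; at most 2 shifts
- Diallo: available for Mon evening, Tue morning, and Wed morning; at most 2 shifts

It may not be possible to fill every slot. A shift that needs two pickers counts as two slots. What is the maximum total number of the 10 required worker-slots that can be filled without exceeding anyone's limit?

9

Total capacity across all pickers is 2+2+1+2+2 = 9, and 10 slots are needed, so at most 9 can be filled.
An assignment achieving 9: Mon morning→Johansson, Mon afternoon→Johansson, Mon evening→Priya, Tue morning→Diallo, Tue afternoon→Priya+Mendoza, Tue evening→Jensen, Wed morning→Jensen+Diallo.
Loads: Priya 2/2, Johansson 2/2, Mendoza 1/1, Jensen 2/2, Diallo 2/2.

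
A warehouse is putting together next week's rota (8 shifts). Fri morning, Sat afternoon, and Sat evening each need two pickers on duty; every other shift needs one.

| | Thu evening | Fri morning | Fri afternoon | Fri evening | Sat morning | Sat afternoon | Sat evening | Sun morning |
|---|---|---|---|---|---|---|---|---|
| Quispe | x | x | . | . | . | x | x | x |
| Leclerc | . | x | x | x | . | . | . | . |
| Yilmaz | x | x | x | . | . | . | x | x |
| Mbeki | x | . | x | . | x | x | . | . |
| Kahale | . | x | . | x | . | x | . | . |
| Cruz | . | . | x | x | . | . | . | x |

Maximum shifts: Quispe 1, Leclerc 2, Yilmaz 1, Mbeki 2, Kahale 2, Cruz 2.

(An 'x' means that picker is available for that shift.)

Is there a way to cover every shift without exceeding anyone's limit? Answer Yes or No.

Shifts {Thu evening, Sat morning, Sat afternoon, Sat evening} need 6 worker-slots in total, but the pickers available for any of those shifts (Quispe, Yilmaz, Mbeki, and Kahale) can supply at most 5 among them. So no valid schedule exists.

No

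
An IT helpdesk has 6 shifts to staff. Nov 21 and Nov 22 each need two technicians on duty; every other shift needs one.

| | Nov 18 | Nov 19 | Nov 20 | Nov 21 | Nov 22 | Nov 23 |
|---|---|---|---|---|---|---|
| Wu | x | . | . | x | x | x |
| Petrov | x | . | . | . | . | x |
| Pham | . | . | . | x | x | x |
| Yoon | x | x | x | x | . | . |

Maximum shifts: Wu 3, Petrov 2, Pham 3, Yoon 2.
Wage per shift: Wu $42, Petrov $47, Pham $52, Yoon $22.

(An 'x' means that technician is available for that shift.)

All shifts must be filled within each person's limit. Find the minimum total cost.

Nov 19 can only be covered by Yoon, so that assignment is forced.
Nov 20 can only be covered by Yoon, so that assignment is forced.
Nov 22 can only be covered by Wu and Pham, so that assignment is forced.
Picking the cheapest available technician for each shift independently would cost $266, but that ignores the shift limits.
An optimal schedule: Nov 18→Wu, Nov 19→Yoon, Nov 20→Yoon, Nov 21→Wu+Pham, Nov 22→Wu+Pham, Nov 23→Petrov.
Total: 42 + 22 + 22 + 42 + 52 + 42 + 52 + 47 = $321.

$321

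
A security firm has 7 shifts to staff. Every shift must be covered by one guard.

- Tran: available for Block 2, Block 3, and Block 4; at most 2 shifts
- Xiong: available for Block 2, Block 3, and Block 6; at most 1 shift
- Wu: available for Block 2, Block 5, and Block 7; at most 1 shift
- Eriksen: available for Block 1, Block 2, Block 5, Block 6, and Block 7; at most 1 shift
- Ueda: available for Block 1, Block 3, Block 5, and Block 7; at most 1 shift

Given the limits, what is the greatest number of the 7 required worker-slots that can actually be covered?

6

Total capacity across all guards is 2+1+1+1+1 = 6, and 7 slots are needed, so at most 6 can be filled.
An assignment achieving 6: Block 1→Eriksen, Block 3→Tran, Block 4→Tran, Block 5→Wu, Block 6→Xiong, Block 7→Ueda.
Loads: Tran 2/2, Xiong 1/1, Wu 1/1, Eriksen 1/1, Ueda 1/1.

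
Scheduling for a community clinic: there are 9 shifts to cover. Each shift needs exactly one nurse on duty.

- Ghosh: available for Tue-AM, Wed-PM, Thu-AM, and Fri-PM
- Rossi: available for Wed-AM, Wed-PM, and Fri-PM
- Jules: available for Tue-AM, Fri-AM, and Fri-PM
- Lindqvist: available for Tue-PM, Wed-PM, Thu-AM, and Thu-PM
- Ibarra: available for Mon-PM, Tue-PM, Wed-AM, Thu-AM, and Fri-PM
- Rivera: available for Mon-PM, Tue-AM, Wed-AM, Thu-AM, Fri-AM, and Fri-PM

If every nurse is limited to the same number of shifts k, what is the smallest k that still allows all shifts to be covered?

2

With 6 nurses and 9 worker-slots to fill, someone must work at least ⌈9/6⌉ = 2 shifts, so k ≥ 2.
k = 2 works: Mon-PM→Ibarra, Tue-AM→Ghosh, Tue-PM→Lindqvist, Wed-AM→Rossi, Wed-PM→Ghosh, Thu-AM→Ibarra, Thu-PM→Lindqvist, Fri-AM→Jules, Fri-PM→Rossi.
Loads: Ghosh 2, Rossi 2, Jules 1, Lindqvist 2, Ibarra 2, Rivera 0 — all ≤ 2.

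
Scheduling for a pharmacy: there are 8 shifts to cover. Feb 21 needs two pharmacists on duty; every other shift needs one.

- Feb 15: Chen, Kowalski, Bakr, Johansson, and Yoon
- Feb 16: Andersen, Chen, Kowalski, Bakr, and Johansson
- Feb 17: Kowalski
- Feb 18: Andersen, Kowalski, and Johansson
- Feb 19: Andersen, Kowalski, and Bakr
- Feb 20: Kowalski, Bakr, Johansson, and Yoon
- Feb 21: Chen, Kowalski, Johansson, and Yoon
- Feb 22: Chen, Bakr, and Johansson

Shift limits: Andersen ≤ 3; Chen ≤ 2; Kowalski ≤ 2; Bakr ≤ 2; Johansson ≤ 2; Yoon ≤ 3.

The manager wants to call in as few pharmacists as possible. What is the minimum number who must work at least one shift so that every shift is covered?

9 slots to fill and no one can take more than 3, so at least ⌈9/3⌉ = 3 pharmacists are needed.
Any 3 pharmacists together have capacity at most 3+3+2 = 8 < 9 slots, so 3 can never suffice.
Andersen, Chen, Kowalski, and Bakr alone can cover everything: Feb 15→Bakr, Feb 16→Andersen, Feb 17→Kowalski, Feb 18→Andersen, Feb 19→Andersen, Feb 20→Bakr, Feb 21→Chen+Kowalski, Feb 22→Chen.

4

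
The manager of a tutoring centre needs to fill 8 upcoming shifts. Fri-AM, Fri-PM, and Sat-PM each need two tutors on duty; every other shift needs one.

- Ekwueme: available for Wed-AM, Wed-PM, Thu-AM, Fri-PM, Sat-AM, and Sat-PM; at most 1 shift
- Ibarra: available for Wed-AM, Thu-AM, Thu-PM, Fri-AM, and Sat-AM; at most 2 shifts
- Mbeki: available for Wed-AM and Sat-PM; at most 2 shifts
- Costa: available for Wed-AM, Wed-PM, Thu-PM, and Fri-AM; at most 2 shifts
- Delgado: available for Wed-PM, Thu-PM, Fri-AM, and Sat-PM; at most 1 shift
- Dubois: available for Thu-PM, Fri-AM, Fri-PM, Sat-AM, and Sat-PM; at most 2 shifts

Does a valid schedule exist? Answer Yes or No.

No

Total capacity is 1+2+2+2+1+2 = 10 but 11 worker-slots are needed — infeasible.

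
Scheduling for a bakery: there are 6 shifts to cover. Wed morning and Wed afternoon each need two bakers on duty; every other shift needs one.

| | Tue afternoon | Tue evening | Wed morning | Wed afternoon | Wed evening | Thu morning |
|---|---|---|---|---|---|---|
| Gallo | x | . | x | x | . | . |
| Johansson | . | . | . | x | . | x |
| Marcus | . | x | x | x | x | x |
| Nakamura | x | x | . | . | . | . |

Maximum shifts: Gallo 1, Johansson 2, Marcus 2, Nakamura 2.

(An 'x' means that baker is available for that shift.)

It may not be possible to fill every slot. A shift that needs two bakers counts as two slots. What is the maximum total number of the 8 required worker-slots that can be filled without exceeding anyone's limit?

Total capacity across all bakers is 1+2+2+2 = 7, and 8 slots are needed, so at most 7 can be filled.
An assignment achieving 7: Tue afternoon→Nakamura, Tue evening→Nakamura, Wed morning→Gallo+Marcus, Wed afternoon→Johansson, Wed evening→Marcus, Thu morning→Johansson.
Loads: Gallo 1/1, Johansson 2/2, Marcus 2/2, Nakamura 2/2.

7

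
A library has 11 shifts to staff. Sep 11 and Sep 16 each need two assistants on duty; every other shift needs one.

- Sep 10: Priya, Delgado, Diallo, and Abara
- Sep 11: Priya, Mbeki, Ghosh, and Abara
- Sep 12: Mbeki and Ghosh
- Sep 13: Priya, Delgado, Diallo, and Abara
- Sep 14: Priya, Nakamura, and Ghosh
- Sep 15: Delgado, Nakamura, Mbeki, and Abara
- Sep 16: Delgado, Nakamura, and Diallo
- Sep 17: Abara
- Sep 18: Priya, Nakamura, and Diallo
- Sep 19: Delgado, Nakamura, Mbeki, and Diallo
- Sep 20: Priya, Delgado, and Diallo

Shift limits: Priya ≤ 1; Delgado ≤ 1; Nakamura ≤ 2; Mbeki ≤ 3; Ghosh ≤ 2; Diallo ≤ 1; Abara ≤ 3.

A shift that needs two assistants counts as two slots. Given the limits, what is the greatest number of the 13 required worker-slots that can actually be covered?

Total capacity across all assistants is 1+1+2+3+2+1+3 = 13, and 13 slots are needed, so at most 13 can be filled.
An assignment achieving 13: Sep 10→Abara, Sep 11→Mbeki+Ghosh, Sep 12→Mbeki, Sep 13→Abara, Sep 14→Ghosh, Sep 15→Nakamura, Sep 16→Delgado+Nakamura, Sep 17→Abara, Sep 18→Priya, Sep 19→Mbeki, Sep 20→Diallo.
Loads: Priya 1/1, Delgado 1/1, Nakamura 2/2, Mbeki 3/3, Ghosh 2/2, Diallo 1/1, Abara 3/3.

13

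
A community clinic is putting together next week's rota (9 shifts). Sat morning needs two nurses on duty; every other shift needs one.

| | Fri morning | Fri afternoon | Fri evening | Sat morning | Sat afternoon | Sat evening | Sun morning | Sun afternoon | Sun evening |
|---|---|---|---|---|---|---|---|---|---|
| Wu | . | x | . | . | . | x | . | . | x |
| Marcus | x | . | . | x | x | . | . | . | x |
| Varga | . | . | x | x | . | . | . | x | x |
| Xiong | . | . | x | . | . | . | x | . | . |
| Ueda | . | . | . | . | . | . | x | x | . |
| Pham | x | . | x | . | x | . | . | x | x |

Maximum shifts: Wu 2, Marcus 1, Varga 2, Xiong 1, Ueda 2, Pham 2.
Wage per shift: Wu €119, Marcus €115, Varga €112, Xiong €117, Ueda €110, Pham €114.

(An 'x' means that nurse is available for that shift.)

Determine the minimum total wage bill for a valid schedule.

€1142

Fri afternoon can only be covered by Wu, so that assignment is forced.
Sat morning can only be covered by Marcus and Varga, so that assignment is forced.
Sat evening can only be covered by Wu, so that assignment is forced.
Picking the cheapest available nurse for each shift independently would cost €1137, but that ignores the shift limits.
An optimal schedule: Fri morning→Pham, Fri afternoon→Wu, Fri evening→Xiong, Sat morning→Marcus+Varga, Sat afternoon→Pham, Sat evening→Wu, Sun morning→Ueda, Sun afternoon→Ueda, Sun evening→Varga.
Total: 114 + 119 + 117 + 115 + 112 + 114 + 119 + 110 + 110 + 112 = €1142.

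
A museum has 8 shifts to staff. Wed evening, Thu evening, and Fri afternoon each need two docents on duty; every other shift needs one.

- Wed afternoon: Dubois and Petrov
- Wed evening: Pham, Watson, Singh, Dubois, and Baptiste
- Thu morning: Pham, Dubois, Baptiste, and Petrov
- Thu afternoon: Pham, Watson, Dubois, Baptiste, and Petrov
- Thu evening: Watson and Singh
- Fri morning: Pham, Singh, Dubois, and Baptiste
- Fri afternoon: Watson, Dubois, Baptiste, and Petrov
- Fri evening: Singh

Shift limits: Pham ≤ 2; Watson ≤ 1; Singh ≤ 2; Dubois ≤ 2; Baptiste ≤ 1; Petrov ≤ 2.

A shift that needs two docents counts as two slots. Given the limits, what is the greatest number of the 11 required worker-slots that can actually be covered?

10

Total capacity across all docents is 2+1+2+2+1+2 = 10, and 11 slots are needed, so at most 10 can be filled.
An assignment achieving 10: Wed afternoon→Dubois, Wed evening→Baptiste, Thu morning→Pham, Thu afternoon→Petrov, Thu evening→Watson+Singh, Fri morning→Pham, Fri afternoon→Dubois+Petrov, Fri evening→Singh.
Loads: Pham 2/2, Watson 1/1, Singh 2/2, Dubois 2/2, Baptiste 1/1, Petrov 2/2.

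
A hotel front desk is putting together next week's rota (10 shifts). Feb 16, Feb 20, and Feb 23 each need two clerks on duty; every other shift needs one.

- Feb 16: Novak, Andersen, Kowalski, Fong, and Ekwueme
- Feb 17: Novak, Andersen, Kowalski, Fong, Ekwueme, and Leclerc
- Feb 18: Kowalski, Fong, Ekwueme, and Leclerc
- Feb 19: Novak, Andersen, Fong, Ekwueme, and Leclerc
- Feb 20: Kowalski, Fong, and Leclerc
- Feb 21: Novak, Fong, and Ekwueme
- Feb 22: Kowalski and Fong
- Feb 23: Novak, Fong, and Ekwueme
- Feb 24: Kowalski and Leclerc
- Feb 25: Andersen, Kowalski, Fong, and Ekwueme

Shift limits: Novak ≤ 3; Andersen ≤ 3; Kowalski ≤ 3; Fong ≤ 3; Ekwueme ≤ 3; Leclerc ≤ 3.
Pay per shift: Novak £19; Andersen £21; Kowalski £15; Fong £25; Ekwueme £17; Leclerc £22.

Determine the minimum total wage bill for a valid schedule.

Picking the cheapest available clerk for each shift independently would cost £214, but that ignores the shift limits.
An optimal schedule: Feb 16→Novak+Andersen, Feb 17→Andersen, Feb 18→Ekwueme, Feb 19→Novak, Feb 20→Kowalski+Leclerc, Feb 21→Ekwueme, Feb 22→Kowalski, Feb 23→Ekwueme+Novak, Feb 24→Kowalski, Feb 25→Andersen.
Total: 19 + 21 + 21 + 17 + 19 + 15 + 22 + 17 + 15 + 17 + 19 + 15 + 21 = £238.

£238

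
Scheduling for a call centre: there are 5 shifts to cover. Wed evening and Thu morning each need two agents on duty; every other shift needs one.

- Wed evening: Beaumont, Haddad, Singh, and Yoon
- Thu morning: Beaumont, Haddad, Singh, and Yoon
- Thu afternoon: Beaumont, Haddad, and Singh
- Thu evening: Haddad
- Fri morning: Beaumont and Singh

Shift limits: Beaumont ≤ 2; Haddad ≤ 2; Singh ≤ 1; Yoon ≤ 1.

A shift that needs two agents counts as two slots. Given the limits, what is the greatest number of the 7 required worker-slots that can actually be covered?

Total capacity across all agents is 2+2+1+1 = 6, and 7 slots are needed, so at most 6 can be filled.
An assignment achieving 6: Wed evening→Haddad+Singh, Thu morning→Yoon, Thu afternoon→Beaumont, Thu evening→Haddad, Fri morning→Beaumont.
Loads: Beaumont 2/2, Haddad 2/2, Singh 1/1, Yoon 1/1.

6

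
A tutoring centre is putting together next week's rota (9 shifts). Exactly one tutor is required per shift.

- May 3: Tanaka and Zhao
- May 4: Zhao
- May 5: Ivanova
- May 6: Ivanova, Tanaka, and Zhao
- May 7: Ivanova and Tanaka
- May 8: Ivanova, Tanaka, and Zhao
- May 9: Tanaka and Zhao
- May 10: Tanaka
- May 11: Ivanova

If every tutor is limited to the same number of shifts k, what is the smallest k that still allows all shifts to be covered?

3

With 3 tutors and 9 worker-slots to fill, someone must work at least ⌈9/3⌉ = 3 shifts, so k ≥ 3.
k = 3 works: May 3→Tanaka, May 4→Zhao, May 5→Ivanova, May 6→Zhao, May 7→Ivanova, May 8→Zhao, May 9→Tanaka, May 10→Tanaka, May 11→Ivanova.
Loads: Ivanova 3, Tanaka 3, Zhao 3 — all ≤ 3.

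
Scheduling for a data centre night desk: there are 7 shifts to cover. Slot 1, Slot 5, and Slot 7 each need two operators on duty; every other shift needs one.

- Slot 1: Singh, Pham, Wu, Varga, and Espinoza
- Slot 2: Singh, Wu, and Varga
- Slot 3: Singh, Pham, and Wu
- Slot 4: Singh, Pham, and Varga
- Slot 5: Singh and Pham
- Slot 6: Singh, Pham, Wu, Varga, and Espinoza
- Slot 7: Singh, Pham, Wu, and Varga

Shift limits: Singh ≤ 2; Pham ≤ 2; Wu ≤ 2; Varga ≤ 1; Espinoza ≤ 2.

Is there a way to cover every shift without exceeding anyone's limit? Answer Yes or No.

Total capacity is 2+2+2+1+2 = 9 but 10 worker-slots are needed — infeasible.

No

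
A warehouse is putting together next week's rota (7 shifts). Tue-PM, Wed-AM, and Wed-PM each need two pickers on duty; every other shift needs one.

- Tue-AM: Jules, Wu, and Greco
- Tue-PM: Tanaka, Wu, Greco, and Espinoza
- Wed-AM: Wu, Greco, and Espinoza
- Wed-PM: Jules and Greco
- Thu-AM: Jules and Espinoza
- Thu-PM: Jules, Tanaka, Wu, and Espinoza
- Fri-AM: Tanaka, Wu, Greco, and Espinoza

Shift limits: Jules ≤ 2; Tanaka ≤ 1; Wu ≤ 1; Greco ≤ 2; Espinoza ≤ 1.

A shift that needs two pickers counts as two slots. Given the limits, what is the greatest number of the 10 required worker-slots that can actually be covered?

7

Total capacity across all pickers is 2+1+1+2+1 = 7, and 10 slots are needed, so at most 7 can be filled.
An assignment achieving 7: Tue-AM→Wu, Tue-PM→Tanaka, Wed-AM→Greco+Espinoza, Wed-PM→Jules+Greco, Thu-AM→Jules.
Loads: Jules 2/2, Tanaka 1/1, Wu 1/1, Greco 2/2, Espinoza 1/1.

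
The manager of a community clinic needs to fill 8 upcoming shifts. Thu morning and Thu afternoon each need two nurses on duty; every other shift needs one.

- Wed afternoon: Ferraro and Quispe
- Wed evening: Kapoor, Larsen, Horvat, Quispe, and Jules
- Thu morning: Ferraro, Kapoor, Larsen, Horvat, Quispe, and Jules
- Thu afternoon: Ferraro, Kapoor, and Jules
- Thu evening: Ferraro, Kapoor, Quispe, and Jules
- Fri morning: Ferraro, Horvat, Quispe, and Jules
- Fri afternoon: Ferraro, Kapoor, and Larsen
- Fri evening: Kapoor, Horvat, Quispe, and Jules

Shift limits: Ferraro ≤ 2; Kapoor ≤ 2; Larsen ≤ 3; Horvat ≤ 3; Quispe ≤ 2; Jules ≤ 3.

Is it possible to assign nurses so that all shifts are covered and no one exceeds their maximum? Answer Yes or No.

One valid schedule: Wed afternoon→Ferraro, Wed evening→Larsen, Thu morning→Larsen+Horvat, Thu afternoon→Ferraro+Kapoor, Thu evening→Quispe, Fri morning→Horvat, Fri afternoon→Kapoor, Fri evening→Horvat.
Loads: Ferraro 2/2, Kapoor 2/2, Larsen 2/3, Horvat 3/3, Quispe 1/2, Jules 0/3 — all within limits.

Yes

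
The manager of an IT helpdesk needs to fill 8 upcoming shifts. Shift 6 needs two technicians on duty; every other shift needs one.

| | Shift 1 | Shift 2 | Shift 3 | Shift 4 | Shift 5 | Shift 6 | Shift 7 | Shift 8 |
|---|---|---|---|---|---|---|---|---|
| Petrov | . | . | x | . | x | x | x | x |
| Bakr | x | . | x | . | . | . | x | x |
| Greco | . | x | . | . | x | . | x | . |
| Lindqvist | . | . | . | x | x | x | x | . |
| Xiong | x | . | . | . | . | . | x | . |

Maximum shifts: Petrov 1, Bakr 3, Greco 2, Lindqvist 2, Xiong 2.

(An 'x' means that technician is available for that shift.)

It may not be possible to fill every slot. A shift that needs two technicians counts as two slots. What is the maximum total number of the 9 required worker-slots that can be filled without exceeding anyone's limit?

9

Total capacity across all technicians is 1+3+2+2+2 = 10, and 9 slots are needed, so at most 9 can be filled.
An assignment achieving 9: Shift 1→Bakr, Shift 2→Greco, Shift 3→Bakr, Shift 4→Lindqvist, Shift 5→Greco, Shift 6→Petrov+Lindqvist, Shift 7→Xiong, Shift 8→Bakr.
Loads: Petrov 1/1, Bakr 3/3, Greco 2/2, Lindqvist 2/2, Xiong 1/2.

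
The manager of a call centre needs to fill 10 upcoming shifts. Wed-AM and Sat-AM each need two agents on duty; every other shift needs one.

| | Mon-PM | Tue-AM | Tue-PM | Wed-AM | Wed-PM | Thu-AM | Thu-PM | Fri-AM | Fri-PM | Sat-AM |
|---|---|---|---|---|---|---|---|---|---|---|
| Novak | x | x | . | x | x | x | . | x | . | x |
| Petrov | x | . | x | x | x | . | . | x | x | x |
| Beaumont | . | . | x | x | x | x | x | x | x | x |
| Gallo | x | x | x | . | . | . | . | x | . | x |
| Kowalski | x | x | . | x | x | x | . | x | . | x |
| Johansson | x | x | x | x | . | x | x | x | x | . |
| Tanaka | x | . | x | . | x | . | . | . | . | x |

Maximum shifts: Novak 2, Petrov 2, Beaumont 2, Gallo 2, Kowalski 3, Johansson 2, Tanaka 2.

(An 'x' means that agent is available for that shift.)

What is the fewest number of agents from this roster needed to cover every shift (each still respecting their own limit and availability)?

12 slots to fill and no one can take more than 3, so at least ⌈12/3⌉ = 4 agents are needed.
Any 5 agents together have capacity at most 3+2+2+2+2 = 11 < 12 slots, so 5 can never suffice.
Novak, Petrov, Beaumont, Gallo, Kowalski, and Johansson alone can cover everything: Mon-PM→Gallo, Tue-AM→Novak, Tue-PM→Petrov, Wed-AM→Kowalski+Johansson, Wed-PM→Novak, Thu-AM→Beaumont, Thu-PM→Beaumont, Fri-AM→Kowalski, Fri-PM→Petrov, Sat-AM→Gallo+Kowalski.

6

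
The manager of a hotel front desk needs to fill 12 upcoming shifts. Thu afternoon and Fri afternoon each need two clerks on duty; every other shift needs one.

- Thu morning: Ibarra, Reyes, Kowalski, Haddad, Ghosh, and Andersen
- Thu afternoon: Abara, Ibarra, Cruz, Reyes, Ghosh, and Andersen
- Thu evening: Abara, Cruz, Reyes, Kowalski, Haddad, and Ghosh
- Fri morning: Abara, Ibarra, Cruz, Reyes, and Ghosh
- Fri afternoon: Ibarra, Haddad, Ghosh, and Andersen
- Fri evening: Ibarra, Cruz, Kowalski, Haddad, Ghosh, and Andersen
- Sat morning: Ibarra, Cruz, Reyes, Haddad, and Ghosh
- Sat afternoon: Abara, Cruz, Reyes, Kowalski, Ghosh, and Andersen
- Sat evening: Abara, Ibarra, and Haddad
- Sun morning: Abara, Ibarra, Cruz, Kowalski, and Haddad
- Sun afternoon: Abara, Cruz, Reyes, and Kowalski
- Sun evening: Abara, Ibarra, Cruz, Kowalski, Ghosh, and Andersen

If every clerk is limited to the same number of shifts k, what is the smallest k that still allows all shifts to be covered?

2

With 8 clerks and 14 worker-slots to fill, someone must work at least ⌈14/8⌉ = 2 shifts, so k ≥ 2.
k = 2 works: Thu morning→Reyes, Thu afternoon→Ghosh+Andersen, Thu evening→Cruz, Fri morning→Ibarra, Fri afternoon→Haddad+Ghosh, Fri evening→Kowalski, Sat morning→Ibarra, Sat afternoon→Reyes, Sat evening→Abara, Sun morning→Cruz, Sun afternoon→Abara, Sun evening→Kowalski.
Loads: Abara 2, Ibarra 2, Cruz 2, Reyes 2, Kowalski 2, Haddad 1, Ghosh 2, Andersen 1 — all ≤ 2.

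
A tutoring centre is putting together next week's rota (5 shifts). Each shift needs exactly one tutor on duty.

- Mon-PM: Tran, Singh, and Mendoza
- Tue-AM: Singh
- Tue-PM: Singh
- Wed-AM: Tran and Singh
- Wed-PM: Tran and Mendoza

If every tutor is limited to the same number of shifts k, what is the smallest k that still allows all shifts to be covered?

With 3 tutors and 5 worker-slots to fill, someone must work at least ⌈5/3⌉ = 2 shifts, so k ≥ 2.
k = 2 works: Mon-PM→Mendoza, Tue-AM→Singh, Tue-PM→Singh, Wed-AM→Tran, Wed-PM→Tran.
Loads: Tran 2, Singh 2, Mendoza 1 — all ≤ 2.

2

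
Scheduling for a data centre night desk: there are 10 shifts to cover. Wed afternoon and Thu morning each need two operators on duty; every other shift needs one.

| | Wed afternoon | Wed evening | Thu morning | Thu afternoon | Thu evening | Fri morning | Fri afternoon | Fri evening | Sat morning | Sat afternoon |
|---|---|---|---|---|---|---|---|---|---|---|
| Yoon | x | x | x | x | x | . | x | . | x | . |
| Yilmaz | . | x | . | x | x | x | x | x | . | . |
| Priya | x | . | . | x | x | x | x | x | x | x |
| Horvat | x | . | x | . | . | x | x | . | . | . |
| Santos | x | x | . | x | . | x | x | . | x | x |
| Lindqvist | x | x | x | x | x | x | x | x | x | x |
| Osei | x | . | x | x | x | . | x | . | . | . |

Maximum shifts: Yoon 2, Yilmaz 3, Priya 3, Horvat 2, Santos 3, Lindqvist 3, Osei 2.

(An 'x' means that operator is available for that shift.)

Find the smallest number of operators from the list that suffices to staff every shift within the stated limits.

12 slots to fill and no one can take more than 3, so at least ⌈12/3⌉ = 4 operators are needed.
No set of 4 operators can cover every shift (each such set leaves at least one shift with no one available or exceeds a cap).
Yoon, Yilmaz, Priya, Horvat, and Santos alone can cover everything: Wed afternoon→Horvat+Santos, Wed evening→Yoon, Thu morning→Yoon+Horvat, Thu afternoon→Yilmaz, Thu evening→Yilmaz, Fri morning→Priya, Fri afternoon→Santos, Fri evening→Yilmaz, Sat morning→Priya, Sat afternoon→Priya.

5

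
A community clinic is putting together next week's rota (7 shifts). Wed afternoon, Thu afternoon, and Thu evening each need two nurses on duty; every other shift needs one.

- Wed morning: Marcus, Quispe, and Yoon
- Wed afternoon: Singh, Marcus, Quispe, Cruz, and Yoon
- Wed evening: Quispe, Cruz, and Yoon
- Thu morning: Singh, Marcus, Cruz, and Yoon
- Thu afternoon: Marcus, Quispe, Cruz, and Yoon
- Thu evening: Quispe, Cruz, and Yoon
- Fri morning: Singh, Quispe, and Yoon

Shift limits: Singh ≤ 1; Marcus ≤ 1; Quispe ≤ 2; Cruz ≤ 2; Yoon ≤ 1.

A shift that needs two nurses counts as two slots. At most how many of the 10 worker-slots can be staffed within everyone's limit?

7

Total capacity across all nurses is 1+1+2+2+1 = 7, and 10 slots are needed, so at most 7 can be filled.
An assignment achieving 7: Wed morning→Marcus, Wed evening→Quispe, Thu morning→Cruz, Thu afternoon→Yoon, Thu evening→Quispe+Cruz, Fri morning→Singh.
Loads: Singh 1/1, Marcus 1/1, Quispe 2/2, Cruz 2/2, Yoon 1/1.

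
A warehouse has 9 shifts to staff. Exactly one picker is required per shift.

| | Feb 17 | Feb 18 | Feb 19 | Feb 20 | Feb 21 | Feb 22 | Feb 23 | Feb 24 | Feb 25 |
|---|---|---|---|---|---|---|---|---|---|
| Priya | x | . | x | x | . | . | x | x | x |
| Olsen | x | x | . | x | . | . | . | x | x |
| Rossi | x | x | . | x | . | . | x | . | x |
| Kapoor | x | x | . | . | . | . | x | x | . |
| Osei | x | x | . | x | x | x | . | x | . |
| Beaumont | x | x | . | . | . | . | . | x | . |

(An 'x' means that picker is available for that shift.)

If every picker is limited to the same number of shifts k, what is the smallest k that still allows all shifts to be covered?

2

With 6 pickers and 9 worker-slots to fill, someone must work at least ⌈9/6⌉ = 2 shifts, so k ≥ 2.
k = 2 works: Feb 17→Rossi, Feb 18→Rossi, Feb 19→Priya, Feb 20→Olsen, Feb 21→Osei, Feb 22→Osei, Feb 23→Priya, Feb 24→Kapoor, Feb 25→Olsen.
Loads: Priya 2, Olsen 2, Rossi 2, Kapoor 1, Osei 2, Beaumont 0 — all ≤ 2.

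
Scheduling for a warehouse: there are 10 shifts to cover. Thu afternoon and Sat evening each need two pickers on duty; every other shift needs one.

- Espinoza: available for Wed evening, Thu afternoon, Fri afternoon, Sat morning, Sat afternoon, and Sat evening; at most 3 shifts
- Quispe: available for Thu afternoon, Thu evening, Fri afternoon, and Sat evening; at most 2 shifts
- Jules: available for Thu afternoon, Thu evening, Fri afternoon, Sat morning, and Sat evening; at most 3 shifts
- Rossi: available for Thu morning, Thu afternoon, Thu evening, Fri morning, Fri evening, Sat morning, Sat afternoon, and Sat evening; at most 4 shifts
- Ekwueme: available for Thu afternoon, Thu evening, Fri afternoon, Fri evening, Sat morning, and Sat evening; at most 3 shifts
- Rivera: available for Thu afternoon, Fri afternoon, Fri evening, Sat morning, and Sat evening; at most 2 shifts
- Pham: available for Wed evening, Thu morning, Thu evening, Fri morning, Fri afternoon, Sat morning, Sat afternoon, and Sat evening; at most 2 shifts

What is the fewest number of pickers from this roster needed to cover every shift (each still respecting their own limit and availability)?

4

12 slots to fill and no one can take more than 4, so at least ⌈12/4⌉ = 3 pickers are needed.
Any 3 pickers together have capacity at most 4+3+3 = 10 < 12 slots, so 3 can never suffice.
Espinoza, Quispe, Jules, and Rossi alone can cover everything: Wed evening→Espinoza, Thu morning→Rossi, Thu afternoon→Quispe+Jules, Thu evening→Quispe, Fri morning→Rossi, Fri afternoon→Espinoza, Fri evening→Rossi, Sat morning→Jules, Sat afternoon→Espinoza, Sat evening→Jules+Rossi.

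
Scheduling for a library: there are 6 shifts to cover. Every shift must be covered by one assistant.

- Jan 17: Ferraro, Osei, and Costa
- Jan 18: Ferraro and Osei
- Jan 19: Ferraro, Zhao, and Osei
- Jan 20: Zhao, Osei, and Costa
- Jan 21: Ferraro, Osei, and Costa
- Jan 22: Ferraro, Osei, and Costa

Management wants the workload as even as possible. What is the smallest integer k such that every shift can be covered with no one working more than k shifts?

With 4 assistants and 6 worker-slots to fill, someone must work at least ⌈6/4⌉ = 2 shifts, so k ≥ 2.
k = 2 works: Jan 17→Ferraro, Jan 18→Ferraro, Jan 19→Zhao, Jan 20→Zhao, Jan 21→Osei, Jan 22→Osei.
Loads: Ferraro 2, Zhao 2, Osei 2, Costa 0 — all ≤ 2.

2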